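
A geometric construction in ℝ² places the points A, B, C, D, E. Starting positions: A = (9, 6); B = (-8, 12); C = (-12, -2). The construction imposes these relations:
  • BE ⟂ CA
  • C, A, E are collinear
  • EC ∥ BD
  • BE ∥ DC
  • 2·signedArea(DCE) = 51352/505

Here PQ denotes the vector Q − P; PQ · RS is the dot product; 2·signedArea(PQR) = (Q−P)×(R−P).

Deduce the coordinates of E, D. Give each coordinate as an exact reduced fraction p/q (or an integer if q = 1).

1. E_x = -1944/505  [C, A, E are collinear ∩ BE ⟂ CA]
2. E_y = 558/505  [C, A, E are collinear ∩ BE ⟂ CA]
   → E = (-1944/505, 558/505)
3. D_x = -8156/505  [BE ∥ DC ∩ EC ∥ BD]
4. D_y = 4492/505  [BE ∥ DC ∩ EC ∥ BD]
   → D = (-8156/505, 4492/505)

D = (-8156/505, 4492/505)
E = (-1944/505, 558/505)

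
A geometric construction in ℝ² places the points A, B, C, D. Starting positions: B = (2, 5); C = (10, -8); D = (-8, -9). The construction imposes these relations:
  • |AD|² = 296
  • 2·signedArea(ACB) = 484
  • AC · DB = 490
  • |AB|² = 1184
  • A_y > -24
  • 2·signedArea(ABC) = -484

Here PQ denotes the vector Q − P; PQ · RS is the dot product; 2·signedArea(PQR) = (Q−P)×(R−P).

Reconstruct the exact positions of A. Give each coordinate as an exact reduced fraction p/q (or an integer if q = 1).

A = (-18, -23)

1. A_x = -18  [2·signedArea(ABC) = -484 ∩ AC · DB = 490]
2. A_y = -23  [2·signedArea(ABC) = -484 ∩ AC · DB = 490]
   → A = (-18, -23)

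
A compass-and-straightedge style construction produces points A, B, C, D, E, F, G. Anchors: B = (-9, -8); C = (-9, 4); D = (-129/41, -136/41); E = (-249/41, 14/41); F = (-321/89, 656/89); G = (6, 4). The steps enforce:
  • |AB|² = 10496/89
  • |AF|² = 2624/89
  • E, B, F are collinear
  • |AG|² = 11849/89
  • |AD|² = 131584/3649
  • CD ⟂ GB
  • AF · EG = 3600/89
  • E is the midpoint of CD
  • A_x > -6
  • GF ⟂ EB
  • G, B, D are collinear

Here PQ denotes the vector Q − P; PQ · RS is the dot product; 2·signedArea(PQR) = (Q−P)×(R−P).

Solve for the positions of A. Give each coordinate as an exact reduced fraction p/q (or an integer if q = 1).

1. A_x = -481/89  [line -495/41·x + -150/41·y + -208095/3649 = 0 ∩ |AF|² = 2624/89]
2. A_y = 200/89  [line -495/41·x + -150/41·y + -208095/3649 = 0 ∩ |AF|² = 2624/89]
   → A = (-481/89, 200/89)

A = (-481/89, 200/89)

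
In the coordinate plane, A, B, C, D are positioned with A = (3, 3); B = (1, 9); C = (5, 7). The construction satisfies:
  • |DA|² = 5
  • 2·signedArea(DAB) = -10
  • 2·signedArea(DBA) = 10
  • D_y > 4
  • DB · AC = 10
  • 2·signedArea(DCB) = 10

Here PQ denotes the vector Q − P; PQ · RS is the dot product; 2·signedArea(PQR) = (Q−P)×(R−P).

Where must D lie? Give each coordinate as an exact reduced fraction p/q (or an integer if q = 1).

D = (4, 5)

1. D_x = 4  [2·signedArea(DCB) = 10 ∩ 2·signedArea(DBA) = 10]
2. D_y = 5  [2·signedArea(DCB) = 10 ∩ 2·signedArea(DBA) = 10]
   → D = (4, 5)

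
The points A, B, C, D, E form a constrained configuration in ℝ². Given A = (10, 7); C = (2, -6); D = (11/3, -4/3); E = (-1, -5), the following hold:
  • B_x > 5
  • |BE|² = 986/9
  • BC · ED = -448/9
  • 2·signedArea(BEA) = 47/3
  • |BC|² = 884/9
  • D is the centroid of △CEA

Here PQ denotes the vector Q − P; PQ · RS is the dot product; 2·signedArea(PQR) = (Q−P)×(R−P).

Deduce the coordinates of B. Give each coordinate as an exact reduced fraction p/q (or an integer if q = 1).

B = (16/3, 10/3)

1. B_x = 16/3  [BC · ED = -448/9 ∩ 2·signedArea(BEA) = 47/3]
2. B_y = 10/3  [BC · ED = -448/9 ∩ 2·signedArea(BEA) = 47/3]
   → B = (16/3, 10/3)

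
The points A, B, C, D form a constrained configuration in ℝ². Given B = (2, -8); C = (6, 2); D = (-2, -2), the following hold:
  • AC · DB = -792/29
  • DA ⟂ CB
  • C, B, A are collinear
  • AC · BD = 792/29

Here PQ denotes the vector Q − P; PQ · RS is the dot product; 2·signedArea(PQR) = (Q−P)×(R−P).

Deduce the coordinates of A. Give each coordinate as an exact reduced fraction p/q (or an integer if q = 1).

A = (102/29, -122/29)

1. A_x = 102/29  [C, B, A are collinear ∩ DA ⟂ CB]
2. A_y = -122/29  [C, B, A are collinear ∩ DA ⟂ CB]
   → A = (102/29, -122/29)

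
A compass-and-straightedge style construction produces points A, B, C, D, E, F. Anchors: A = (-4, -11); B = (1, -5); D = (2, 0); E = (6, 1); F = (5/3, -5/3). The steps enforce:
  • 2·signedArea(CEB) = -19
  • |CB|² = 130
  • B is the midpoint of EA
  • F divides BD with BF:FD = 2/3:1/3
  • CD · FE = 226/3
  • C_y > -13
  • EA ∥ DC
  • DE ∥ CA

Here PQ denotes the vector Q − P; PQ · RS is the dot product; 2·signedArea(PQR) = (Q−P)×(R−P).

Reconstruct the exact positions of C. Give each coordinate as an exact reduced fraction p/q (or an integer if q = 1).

C = (-8, -12)

1. C_x = -8  [DE ∥ CA ∩ EA ∥ DC]
2. C_y = -12  [DE ∥ CA ∩ EA ∥ DC]
   → C = (-8, -12)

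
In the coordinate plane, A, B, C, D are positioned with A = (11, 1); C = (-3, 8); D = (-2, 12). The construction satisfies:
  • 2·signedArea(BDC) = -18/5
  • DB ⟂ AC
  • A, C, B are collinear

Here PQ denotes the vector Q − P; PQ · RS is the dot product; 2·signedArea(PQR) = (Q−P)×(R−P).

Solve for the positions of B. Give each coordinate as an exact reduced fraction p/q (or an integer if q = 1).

B = (-19/5, 42/5)

1. B_x = -19/5  [A, C, B are collinear ∩ DB ⟂ AC]
2. B_y = 42/5  [A, C, B are collinear ∩ DB ⟂ AC]
   → B = (-19/5, 42/5)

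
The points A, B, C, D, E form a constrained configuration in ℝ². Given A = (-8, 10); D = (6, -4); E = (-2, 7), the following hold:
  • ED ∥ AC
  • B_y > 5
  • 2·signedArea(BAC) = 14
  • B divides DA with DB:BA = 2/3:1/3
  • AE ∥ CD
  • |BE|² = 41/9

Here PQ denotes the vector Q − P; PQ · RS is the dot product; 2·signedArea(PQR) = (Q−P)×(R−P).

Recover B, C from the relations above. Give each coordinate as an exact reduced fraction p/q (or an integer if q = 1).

B = (-10/3, 16/3)
C = (0, -1)

1. B_x = -10/3  [B divides DA with DB:BA = 2/3:1/3]
2. B_y = 16/3  [B divides DA with DB:BA = 2/3:1/3]
   → B = (-10/3, 16/3)
3. C_x = 0  [AE ∥ CD ∩ ED ∥ AC]
4. C_y = -1  [AE ∥ CD ∩ ED ∥ AC]
   → C = (0, -1)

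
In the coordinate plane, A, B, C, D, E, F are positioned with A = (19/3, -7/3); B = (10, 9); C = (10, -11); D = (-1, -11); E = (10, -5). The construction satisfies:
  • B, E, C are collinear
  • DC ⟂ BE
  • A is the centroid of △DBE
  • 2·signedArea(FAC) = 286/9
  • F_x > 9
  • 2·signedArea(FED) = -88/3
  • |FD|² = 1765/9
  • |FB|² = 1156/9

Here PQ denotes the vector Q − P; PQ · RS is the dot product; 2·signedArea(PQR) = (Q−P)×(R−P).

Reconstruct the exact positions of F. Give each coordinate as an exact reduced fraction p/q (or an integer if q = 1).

F = (10, -7/3)

1. F_x = 10  [2·signedArea(FAC) = 286/9 ∩ 2·signedArea(FED) = -88/3]
2. F_y = -7/3  [2·signedArea(FAC) = 286/9 ∩ 2·signedArea(FED) = -88/3]
   → F = (10, -7/3)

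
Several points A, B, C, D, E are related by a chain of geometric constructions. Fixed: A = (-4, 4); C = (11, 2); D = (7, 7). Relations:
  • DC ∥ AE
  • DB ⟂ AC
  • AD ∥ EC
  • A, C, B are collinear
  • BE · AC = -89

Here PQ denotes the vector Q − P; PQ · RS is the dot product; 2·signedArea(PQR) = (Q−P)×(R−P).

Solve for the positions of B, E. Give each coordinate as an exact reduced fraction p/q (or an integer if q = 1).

1. B_x = 1469/229  [A, C, B are collinear ∩ DB ⟂ AC]
2. B_y = 598/229  [A, C, B are collinear ∩ DB ⟂ AC]
   → B = (1469/229, 598/229)
3. E_x = 0  [AD ∥ EC ∩ DC ∥ AE]
4. E_y = -1  [AD ∥ EC ∩ DC ∥ AE]
   → E = (0, -1)

B = (1469/229, 598/229)
E = (0, -1)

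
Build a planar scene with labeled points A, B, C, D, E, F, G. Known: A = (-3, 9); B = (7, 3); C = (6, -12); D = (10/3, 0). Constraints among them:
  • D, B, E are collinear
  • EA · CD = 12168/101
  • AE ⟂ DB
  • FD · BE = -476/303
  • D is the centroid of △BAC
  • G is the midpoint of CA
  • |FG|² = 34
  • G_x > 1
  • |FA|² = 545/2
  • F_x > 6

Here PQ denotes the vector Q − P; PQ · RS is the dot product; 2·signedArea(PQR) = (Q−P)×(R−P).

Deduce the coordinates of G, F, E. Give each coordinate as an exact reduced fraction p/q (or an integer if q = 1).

E = (399/101, 51/101)
F = (13/2, -9/2)
G = (3/2, -3/2)

1. G_x = 3/2  [G is the midpoint of CA]
2. G_y = -3/2  [G is the midpoint of CA]
   → G = (3/2, -3/2)
3. E_x = 399/101  [D, B, E are collinear ∩ AE ⟂ DB]
4. E_y = 51/101  [D, B, E are collinear ∩ AE ⟂ DB]
   → E = (399/101, 51/101)
5. F_x = 13/2  [line 308/101·x + 252/101·y + -868/101 = 0 ∩ |FA|² = 545/2]
6. F_y = -9/2  [line 308/101·x + 252/101·y + -868/101 = 0 ∩ |FA|² = 545/2]
   → F = (13/2, -9/2)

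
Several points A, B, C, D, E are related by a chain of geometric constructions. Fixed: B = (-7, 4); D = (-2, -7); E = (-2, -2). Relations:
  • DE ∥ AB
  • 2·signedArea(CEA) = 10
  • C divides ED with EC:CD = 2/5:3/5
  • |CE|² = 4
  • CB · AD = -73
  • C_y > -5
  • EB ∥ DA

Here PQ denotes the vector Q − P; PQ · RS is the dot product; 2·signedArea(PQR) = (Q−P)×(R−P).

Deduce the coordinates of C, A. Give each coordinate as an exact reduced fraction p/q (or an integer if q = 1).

1. C_x = -2  [C divides ED with EC:CD = 2/5:3/5]
2. C_y = -4  [C divides ED with EC:CD = 2/5:3/5]
   → C = (-2, -4)
3. A_x = -7  [DE ∥ AB ∩ EB ∥ DA]
4. A_y = -1  [DE ∥ AB ∩ EB ∥ DA]
   → A = (-7, -1)

A = (-7, -1)
C = (-2, -4)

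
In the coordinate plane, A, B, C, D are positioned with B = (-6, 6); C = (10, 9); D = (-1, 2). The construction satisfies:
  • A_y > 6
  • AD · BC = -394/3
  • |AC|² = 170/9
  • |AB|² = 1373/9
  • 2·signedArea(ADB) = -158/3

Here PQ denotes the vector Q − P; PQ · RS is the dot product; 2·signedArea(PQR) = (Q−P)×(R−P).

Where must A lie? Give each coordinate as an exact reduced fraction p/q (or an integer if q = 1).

A = (19/3, 20/3)

1. A_x = 19/3  [AD · BC = -394/3 ∩ 2·signedArea(ADB) = -158/3]
2. A_y = 20/3  [AD · BC = -394/3 ∩ 2·signedArea(ADB) = -158/3]
   → A = (19/3, 20/3)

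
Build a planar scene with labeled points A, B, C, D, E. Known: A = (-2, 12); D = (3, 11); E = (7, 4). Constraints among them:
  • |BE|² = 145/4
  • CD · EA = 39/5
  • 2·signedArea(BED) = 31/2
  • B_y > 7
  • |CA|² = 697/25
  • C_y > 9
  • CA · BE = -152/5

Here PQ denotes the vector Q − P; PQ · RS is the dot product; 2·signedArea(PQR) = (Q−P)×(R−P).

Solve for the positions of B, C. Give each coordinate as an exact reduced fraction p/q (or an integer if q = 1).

B = (5/2, 8)
C = (14/5, 49/5)

1. B_x = 5/2  [line -7·x + -4·y + 99/2 = 0 ∩ |BE|² = 145/4]
2. B_y = 8  [line -7·x + -4·y + 99/2 = 0 ∩ |BE|² = 145/4]
   → B = (5/2, 8)
3. C_x = 14/5  [line -9/2·x + 4·y + -133/5 = 0 ∩ |CA|² = 697/25]
4. C_y = 49/5  [line -9/2·x + 4·y + -133/5 = 0 ∩ |CA|² = 697/25]
   → C = (14/5, 49/5)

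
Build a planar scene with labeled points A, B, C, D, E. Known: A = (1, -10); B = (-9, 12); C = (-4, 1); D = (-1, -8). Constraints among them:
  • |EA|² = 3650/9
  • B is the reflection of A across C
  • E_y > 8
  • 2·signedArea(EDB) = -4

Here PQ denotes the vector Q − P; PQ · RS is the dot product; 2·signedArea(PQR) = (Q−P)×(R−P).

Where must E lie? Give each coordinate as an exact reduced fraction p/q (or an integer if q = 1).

1. E_x = -22/3  [line -20·x + -8·y + -80 = 0 ∩ |EA|² = 3650/9]
2. E_y = 25/3  [line -20·x + -8·y + -80 = 0 ∩ |EA|² = 3650/9]
   → E = (-22/3, 25/3)

E = (-22/3, 25/3)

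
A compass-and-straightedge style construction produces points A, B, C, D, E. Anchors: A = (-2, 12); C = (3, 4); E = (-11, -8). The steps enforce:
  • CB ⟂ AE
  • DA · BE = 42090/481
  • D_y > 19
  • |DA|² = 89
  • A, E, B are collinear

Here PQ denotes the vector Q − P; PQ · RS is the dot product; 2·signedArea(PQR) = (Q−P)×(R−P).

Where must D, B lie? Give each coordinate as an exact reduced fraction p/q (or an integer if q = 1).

B = (-1997/481, 3472/481)
D = (-7, 20)

1. B_x = -1997/481  [A, E, B are collinear ∩ CB ⟂ AE]
2. B_y = 3472/481  [A, E, B are collinear ∩ CB ⟂ AE]
   → B = (-1997/481, 3472/481)
3. D_x = -7  [line 3294/481·x + 7320/481·y + -123342/481 = 0 ∩ |DA|² = 89]
4. D_y = 20  [line 3294/481·x + 7320/481·y + -123342/481 = 0 ∩ |DA|² = 89]
   → D = (-7, 20)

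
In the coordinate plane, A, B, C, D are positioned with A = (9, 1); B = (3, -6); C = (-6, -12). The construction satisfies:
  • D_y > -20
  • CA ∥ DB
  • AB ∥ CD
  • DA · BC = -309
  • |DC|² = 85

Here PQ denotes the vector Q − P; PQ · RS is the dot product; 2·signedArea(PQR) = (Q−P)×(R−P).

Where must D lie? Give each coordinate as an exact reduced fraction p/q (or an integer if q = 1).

D = (-12, -19)

1. D_x = -12  [CA ∥ DB ∩ AB ∥ CD]
2. D_y = -19  [CA ∥ DB ∩ AB ∥ CD]
   → D = (-12, -19)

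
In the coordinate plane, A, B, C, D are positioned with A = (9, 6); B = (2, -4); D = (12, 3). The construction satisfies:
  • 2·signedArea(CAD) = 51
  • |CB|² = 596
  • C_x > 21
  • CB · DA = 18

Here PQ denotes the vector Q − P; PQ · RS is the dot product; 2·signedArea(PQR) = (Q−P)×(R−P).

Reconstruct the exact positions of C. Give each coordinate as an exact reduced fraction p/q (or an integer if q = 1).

1. C_x = 22  [2·signedArea(CAD) = 51 ∩ CB · DA = 18]
2. C_y = 10  [2·signedArea(CAD) = 51 ∩ CB · DA = 18]
   → C = (22, 10)

C = (22, 10)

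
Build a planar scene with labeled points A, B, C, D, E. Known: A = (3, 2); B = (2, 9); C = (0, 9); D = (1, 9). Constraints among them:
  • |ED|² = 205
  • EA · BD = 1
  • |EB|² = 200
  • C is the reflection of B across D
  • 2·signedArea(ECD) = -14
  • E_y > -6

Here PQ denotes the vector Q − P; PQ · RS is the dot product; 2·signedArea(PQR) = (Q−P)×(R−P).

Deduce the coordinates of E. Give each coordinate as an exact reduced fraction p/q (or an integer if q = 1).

1. E_x = 4  [2·signedArea(ECD) = -14 ∩ EA · BD = 1]
2. E_y = -5  [2·signedArea(ECD) = -14 ∩ EA · BD = 1]
   → E = (4, -5)

E = (4, -5)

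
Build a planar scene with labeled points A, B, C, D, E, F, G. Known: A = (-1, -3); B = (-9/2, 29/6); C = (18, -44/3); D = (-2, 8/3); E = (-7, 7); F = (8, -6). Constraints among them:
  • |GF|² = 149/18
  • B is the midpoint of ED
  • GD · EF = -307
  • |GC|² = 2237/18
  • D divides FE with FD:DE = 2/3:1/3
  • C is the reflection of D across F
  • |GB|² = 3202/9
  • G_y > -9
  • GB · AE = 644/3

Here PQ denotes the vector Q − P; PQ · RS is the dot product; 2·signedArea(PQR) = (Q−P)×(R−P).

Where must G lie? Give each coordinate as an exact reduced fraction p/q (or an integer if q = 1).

1. G_x = 17/2  [GD · EF = -307 ∩ GB · AE = 644/3]
2. G_y = -53/6  [GD · EF = -307 ∩ GB · AE = 644/3]
   → G = (17/2, -53/6)

G = (17/2, -53/6)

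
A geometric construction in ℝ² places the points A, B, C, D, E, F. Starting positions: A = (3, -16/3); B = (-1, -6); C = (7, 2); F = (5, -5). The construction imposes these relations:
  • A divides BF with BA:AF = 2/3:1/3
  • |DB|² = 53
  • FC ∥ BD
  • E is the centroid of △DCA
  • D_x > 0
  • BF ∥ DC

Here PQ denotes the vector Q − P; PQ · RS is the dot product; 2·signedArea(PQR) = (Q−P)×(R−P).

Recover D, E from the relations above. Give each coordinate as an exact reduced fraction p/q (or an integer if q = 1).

D = (1, 1)
E = (11/3, -7/9)

1. D_x = 1  [BF ∥ DC ∩ FC ∥ BD]
2. D_y = 1  [BF ∥ DC ∩ FC ∥ BD]
   → D = (1, 1)
3. E_x = 11/3  [E is the centroid of △DCA]
4. E_y = -7/9  [E is the centroid of △DCA]
   → E = (11/3, -7/9)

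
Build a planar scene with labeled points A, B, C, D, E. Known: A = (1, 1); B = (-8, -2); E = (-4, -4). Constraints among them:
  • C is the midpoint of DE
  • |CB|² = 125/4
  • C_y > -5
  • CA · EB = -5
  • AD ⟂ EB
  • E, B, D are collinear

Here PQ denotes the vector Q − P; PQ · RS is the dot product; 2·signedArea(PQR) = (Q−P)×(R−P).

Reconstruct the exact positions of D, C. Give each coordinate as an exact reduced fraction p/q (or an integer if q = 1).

1. D_x = -2  [E, B, D are collinear ∩ AD ⟂ EB]
2. D_y = -5  [E, B, D are collinear ∩ AD ⟂ EB]
   → D = (-2, -5)
3. C_x = -3  [C is the midpoint of DE]
4. C_y = -9/2  [C is the midpoint of DE]
   → C = (-3, -9/2)

C = (-3, -9/2)
D = (-2, -5)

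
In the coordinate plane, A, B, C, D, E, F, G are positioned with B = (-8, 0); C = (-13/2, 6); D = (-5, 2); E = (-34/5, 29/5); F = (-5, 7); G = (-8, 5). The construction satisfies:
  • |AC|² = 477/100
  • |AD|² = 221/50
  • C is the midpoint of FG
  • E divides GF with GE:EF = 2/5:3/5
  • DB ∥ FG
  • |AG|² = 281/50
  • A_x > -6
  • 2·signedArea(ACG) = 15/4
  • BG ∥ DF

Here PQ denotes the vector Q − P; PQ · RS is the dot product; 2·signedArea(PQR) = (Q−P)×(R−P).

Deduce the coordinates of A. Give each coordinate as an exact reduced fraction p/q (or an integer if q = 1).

1. A_x = -59/10  [line 1·x + -3/2·y + 47/4 = 0 ∩ |AG|² = 281/50]
2. A_y = 39/10  [line 1·x + -3/2·y + 47/4 = 0 ∩ |AG|² = 281/50]
   → A = (-59/10, 39/10)

A = (-59/10, 39/10)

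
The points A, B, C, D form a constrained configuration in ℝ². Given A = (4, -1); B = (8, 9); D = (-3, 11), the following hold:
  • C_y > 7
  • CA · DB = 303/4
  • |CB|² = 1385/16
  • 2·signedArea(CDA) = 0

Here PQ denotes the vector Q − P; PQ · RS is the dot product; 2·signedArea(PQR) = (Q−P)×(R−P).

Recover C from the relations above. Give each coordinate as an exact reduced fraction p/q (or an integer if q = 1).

C = (-5/4, 8)

1. C_x = -5/4  [2·signedArea(CDA) = 0 ∩ CA · DB = 303/4]
2. C_y = 8  [2·signedArea(CDA) = 0 ∩ CA · DB = 303/4]
   → C = (-5/4, 8)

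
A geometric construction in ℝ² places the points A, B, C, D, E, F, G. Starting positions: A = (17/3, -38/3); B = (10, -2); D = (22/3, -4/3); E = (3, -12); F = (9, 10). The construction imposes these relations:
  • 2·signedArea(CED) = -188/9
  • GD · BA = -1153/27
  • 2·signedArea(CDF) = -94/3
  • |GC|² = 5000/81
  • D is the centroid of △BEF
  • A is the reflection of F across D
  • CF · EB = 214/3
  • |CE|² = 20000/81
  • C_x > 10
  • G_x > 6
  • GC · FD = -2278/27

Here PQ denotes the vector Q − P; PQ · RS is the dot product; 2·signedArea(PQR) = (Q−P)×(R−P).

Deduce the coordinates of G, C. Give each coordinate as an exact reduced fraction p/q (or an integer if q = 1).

C = (95/9, 16/9)
G = (61/9, -46/9)

1. C_x = 95/9  [2·signedArea(CED) = -188/9 ∩ 2·signedArea(CDF) = -94/3]
2. C_y = 16/9  [2·signedArea(CED) = -188/9 ∩ 2·signedArea(CDF) = -94/3]
   → C = (95/9, 16/9)
3. G_x = 61/9  [GC · FD = -2278/27 ∩ GD · BA = -1153/27]
4. G_y = -46/9  [GC · FD = -2278/27 ∩ GD · BA = -1153/27]
   → G = (61/9, -46/9)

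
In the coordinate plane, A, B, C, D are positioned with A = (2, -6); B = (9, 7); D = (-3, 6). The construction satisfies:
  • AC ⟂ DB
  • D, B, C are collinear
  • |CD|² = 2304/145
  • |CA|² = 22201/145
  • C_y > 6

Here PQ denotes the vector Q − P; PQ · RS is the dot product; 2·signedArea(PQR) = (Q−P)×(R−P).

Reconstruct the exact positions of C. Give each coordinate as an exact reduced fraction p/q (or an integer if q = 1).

1. C_x = 141/145  [D, B, C are collinear ∩ AC ⟂ DB]
2. C_y = 918/145  [D, B, C are collinear ∩ AC ⟂ DB]
   → C = (141/145, 918/145)

C = (141/145, 918/145)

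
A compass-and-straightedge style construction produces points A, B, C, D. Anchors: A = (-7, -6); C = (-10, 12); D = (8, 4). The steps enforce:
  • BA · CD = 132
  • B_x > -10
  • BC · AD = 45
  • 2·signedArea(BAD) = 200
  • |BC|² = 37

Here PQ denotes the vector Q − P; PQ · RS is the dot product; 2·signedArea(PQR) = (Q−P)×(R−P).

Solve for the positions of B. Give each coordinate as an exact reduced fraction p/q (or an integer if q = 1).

B = (-9, 6)

1. B_x = -9  [BC · AD = 45 ∩ BA · CD = 132]
2. B_y = 6  [BC · AD = 45 ∩ BA · CD = 132]
   → B = (-9, 6)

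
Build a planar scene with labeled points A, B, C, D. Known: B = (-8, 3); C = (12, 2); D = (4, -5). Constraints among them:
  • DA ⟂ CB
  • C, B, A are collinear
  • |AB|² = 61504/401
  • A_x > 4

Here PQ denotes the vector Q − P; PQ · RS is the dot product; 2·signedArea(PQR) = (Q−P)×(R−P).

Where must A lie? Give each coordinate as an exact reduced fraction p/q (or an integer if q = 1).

A = (1752/401, 955/401)

1. A_x = 1752/401  [C, B, A are collinear ∩ DA ⟂ CB]
2. A_y = 955/401  [C, B, A are collinear ∩ DA ⟂ CB]
   → A = (1752/401, 955/401)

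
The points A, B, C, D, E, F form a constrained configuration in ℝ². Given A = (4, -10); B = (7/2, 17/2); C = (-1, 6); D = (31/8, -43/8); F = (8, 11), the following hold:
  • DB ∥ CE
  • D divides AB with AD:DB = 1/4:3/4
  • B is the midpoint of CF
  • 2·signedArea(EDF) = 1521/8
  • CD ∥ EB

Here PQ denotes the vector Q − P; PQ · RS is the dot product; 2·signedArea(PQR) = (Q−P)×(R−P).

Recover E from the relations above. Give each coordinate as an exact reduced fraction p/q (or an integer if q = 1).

E = (-11/8, 159/8)

1. E_x = -11/8  [CD ∥ EB ∩ DB ∥ CE]
2. E_y = 159/8  [CD ∥ EB ∩ DB ∥ CE]
   → E = (-11/8, 159/8)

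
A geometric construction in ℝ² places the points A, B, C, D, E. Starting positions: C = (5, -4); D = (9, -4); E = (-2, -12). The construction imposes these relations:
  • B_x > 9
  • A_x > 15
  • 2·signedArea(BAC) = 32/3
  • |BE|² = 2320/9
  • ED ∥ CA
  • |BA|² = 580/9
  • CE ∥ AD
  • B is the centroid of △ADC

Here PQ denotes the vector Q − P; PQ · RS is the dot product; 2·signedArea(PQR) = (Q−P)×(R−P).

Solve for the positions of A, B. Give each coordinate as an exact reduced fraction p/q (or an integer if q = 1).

1. A_x = 16  [CE ∥ AD ∩ ED ∥ CA]
2. A_y = 4  [CE ∥ AD ∩ ED ∥ CA]
   → A = (16, 4)
3. B_x = 10  [B is the centroid of △ADC]
4. B_y = -4/3  [B is the centroid of △ADC]
   → B = (10, -4/3)

A = (16, 4)
B = (10, -4/3)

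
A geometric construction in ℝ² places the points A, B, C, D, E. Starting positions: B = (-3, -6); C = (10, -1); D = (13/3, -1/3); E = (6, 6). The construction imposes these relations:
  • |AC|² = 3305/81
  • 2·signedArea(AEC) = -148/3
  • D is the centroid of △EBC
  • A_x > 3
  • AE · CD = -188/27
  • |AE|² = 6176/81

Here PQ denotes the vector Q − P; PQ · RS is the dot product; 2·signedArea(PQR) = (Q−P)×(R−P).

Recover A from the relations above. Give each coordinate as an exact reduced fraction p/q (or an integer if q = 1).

A = (34/9, -22/9)

1. A_x = 34/9  [2·signedArea(AEC) = -148/3 ∩ AE · CD = -188/27]
2. A_y = -22/9  [2·signedArea(AEC) = -148/3 ∩ AE · CD = -188/27]
   → A = (34/9, -22/9)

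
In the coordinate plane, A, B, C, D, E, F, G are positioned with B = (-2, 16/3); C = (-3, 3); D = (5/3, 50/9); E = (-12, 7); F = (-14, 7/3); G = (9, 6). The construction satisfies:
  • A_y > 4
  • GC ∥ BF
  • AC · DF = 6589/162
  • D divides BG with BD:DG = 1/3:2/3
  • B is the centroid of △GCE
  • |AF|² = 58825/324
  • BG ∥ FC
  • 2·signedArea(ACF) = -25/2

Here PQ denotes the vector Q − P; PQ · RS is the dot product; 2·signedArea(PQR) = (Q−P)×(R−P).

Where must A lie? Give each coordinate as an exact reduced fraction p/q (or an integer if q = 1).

A = (-2/3, 77/18)

1. A_x = -2/3  [2·signedArea(ACF) = -25/2 ∩ AC · DF = 6589/162]
2. A_y = 77/18  [2·signedArea(ACF) = -25/2 ∩ AC · DF = 6589/162]
   → A = (-2/3, 77/18)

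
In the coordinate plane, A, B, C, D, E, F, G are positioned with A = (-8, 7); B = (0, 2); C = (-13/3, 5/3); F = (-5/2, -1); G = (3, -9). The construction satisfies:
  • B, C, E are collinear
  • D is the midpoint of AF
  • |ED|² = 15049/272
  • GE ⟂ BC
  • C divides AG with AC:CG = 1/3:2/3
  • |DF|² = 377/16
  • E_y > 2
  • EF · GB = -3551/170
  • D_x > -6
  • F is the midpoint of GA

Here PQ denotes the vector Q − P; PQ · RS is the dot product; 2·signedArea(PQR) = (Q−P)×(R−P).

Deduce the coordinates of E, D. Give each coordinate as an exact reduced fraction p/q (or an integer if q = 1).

D = (-21/4, 3)
E = (182/85, 184/85)

1. E_x = 182/85  [B, C, E are collinear ∩ GE ⟂ BC]
2. E_y = 184/85  [B, C, E are collinear ∩ GE ⟂ BC]
   → E = (182/85, 184/85)
3. D_x = -21/4  [D is the midpoint of AF]
4. D_y = 3  [D is the midpoint of AF]
   → D = (-21/4, 3)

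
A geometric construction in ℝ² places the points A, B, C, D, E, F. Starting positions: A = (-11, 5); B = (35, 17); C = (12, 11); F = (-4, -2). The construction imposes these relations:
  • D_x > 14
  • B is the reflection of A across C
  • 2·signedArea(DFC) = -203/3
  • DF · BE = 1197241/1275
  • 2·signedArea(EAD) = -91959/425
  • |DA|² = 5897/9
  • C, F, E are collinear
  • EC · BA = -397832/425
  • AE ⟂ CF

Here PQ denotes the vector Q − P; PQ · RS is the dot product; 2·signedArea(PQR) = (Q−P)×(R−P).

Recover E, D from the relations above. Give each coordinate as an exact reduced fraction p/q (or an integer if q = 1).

1. E_x = -2036/425  [C, F, E are collinear ∩ AE ⟂ CF]
2. E_y = -1123/425  [C, F, E are collinear ∩ AE ⟂ CF]
   → E = (-2036/425, -1123/425)
3. D_x = 43/3  [2·signedArea(DFC) = -203/3 ∩ DF · BE = 1197241/1275]
4. D_y = 26/3  [2·signedArea(DFC) = -203/3 ∩ DF · BE = 1197241/1275]
   → D = (43/3, 26/3)

D = (43/3, 26/3)
E = (-2036/425, -1123/425)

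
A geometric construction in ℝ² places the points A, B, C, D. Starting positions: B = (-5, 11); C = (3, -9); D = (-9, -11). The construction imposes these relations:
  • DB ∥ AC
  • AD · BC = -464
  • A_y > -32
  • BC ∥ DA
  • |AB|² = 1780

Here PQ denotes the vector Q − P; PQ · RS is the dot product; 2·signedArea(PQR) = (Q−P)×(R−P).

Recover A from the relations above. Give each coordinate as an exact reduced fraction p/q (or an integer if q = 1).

A = (-1, -31)

1. A_x = -1  [DB ∥ AC ∩ BC ∥ DA]
2. A_y = -31  [DB ∥ AC ∩ BC ∥ DA]
   → A = (-1, -31)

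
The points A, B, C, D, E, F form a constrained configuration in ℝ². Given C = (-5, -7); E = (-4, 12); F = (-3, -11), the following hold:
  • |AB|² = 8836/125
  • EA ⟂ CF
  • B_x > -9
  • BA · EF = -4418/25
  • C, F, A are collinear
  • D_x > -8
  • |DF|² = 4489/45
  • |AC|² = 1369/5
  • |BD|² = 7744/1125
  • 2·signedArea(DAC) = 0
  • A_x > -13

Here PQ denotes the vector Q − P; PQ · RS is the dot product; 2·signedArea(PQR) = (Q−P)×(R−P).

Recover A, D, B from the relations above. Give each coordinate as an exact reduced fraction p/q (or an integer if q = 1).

1. A_x = -62/5  [C, F, A are collinear ∩ EA ⟂ CF]
2. A_y = 39/5  [C, F, A are collinear ∩ EA ⟂ CF]
   → A = (-62/5, 39/5)
3. B_x = -216/25  [line -1·x + 23·y + -377/25 = 0 ∩ |AB|² = 8836/125]
4. B_y = 7/25  [line -1·x + 23·y + -377/25 = 0 ∩ |AB|² = 8836/125]
   → B = (-216/25, 7/25)
5. D_x = -112/15  [line 74/5·x + 37/5·y + 629/5 = 0 ∩ |BD|² = 7744/1125]
6. D_y = -31/15  [line 74/5·x + 37/5·y + 629/5 = 0 ∩ |BD|² = 7744/1125]
   → D = (-112/15, -31/15)

A = (-62/5, 39/5)
B = (-216/25, 7/25)
D = (-112/15, -31/15)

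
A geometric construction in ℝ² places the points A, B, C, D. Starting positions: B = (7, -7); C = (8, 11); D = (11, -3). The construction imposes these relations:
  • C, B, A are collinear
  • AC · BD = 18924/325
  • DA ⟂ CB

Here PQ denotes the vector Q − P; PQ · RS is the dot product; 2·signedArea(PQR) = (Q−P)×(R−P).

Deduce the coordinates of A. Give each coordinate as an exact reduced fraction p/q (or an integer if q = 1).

A = (2351/325, -907/325)

1. A_x = 2351/325  [C, B, A are collinear ∩ DA ⟂ CB]
2. A_y = -907/325  [C, B, A are collinear ∩ DA ⟂ CB]
   → A = (2351/325, -907/325)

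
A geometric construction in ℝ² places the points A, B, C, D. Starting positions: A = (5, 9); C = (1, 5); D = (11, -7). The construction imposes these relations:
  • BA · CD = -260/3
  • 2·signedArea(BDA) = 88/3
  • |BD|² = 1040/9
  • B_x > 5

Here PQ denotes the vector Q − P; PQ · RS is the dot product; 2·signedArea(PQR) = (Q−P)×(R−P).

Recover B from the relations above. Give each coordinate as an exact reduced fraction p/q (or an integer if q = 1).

B = (17/3, 7/3)

1. B_x = 17/3  [BA · CD = -260/3 ∩ 2·signedArea(BDA) = 88/3]
2. B_y = 7/3  [BA · CD = -260/3 ∩ 2·signedArea(BDA) = 88/3]
   → B = (17/3, 7/3)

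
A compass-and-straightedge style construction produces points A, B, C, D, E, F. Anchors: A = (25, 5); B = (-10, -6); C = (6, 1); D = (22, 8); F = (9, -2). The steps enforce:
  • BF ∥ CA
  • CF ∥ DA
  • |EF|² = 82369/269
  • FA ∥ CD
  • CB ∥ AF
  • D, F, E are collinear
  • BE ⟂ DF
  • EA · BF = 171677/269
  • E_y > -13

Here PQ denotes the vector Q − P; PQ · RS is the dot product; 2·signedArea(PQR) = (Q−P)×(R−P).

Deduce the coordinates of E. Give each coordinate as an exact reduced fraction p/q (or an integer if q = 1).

E = (-1310/269, -3408/269)

1. E_x = -1310/269  [D, F, E are collinear ∩ BE ⟂ DF]
2. E_y = -3408/269  [D, F, E are collinear ∩ BE ⟂ DF]
   → E = (-1310/269, -3408/269)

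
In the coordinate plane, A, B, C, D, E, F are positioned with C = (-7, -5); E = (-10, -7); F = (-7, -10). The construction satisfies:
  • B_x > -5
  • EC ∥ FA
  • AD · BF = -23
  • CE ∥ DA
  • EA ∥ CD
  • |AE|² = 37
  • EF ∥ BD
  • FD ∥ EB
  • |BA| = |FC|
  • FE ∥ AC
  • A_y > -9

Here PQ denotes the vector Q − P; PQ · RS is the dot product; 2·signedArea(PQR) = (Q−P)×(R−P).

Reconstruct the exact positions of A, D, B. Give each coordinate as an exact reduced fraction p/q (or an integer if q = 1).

A = (-4, -8)
B = (-4, -3)
D = (-1, -6)

1. A_x = -4  [FE ∥ AC ∩ EC ∥ FA]
2. A_y = -8  [FE ∥ AC ∩ EC ∥ FA]
   → A = (-4, -8)
3. D_x = -1  [CE ∥ DA ∩ EA ∥ CD]
4. D_y = -6  [CE ∥ DA ∩ EA ∥ CD]
   → D = (-1, -6)
5. B_x = -4  [EF ∥ BD ∩ FD ∥ EB]
6. B_y = -3  [EF ∥ BD ∩ FD ∥ EB]
   → B = (-4, -3)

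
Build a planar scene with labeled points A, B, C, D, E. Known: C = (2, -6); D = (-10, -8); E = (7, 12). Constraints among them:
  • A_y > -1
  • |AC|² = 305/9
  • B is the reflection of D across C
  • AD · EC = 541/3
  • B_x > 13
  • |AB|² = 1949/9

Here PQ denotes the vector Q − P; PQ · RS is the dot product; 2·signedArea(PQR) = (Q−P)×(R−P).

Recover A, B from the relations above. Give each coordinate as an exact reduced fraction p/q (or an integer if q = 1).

A = (-1/3, -2/3)
B = (14, -4)

1. A_x = -1/3  [line 5·x + 18·y + 41/3 = 0 ∩ |AC|² = 305/9]
2. A_y = -2/3  [line 5·x + 18·y + 41/3 = 0 ∩ |AC|² = 305/9]
   → A = (-1/3, -2/3)
3. B_x = 14  [B is the reflection of D across C]
4. B_y = -4  [B is the reflection of D across C]
   → B = (14, -4)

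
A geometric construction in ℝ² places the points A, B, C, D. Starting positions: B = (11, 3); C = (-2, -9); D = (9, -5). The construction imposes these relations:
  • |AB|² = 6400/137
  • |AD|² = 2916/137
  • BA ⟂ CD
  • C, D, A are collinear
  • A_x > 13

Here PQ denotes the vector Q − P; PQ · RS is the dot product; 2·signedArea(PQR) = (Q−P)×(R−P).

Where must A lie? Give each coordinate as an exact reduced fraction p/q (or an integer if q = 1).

A = (1827/137, -469/137)

1. A_x = 1827/137  [C, D, A are collinear ∩ BA ⟂ CD]
2. A_y = -469/137  [C, D, A are collinear ∩ BA ⟂ CD]
   → A = (1827/137, -469/137)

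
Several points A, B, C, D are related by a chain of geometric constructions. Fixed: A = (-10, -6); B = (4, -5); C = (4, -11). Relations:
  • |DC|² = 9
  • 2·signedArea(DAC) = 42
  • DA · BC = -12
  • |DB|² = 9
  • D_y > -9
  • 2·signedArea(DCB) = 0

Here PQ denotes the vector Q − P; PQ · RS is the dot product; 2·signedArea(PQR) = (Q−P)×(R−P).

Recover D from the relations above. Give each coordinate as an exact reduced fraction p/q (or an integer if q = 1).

D = (4, -8)

1. D_x = 4  [2·signedArea(DCB) = 0 ∩ DA · BC = -12]
2. D_y = -8  [2·signedArea(DCB) = 0 ∩ DA · BC = -12]
   → D = (4, -8)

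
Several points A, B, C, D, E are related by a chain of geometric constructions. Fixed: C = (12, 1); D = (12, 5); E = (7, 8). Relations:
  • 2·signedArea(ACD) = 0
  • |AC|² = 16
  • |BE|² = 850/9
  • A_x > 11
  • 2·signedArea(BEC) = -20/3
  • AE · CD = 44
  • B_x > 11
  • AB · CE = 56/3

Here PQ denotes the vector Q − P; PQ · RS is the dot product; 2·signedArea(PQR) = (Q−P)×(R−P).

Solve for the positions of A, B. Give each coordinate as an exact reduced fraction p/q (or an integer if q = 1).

A = (12, -3)
B = (12, -1/3)

1. A_x = 12  [2·signedArea(ACD) = 0 ∩ AE · CD = 44]
2. A_y = -3  [2·signedArea(ACD) = 0 ∩ AE · CD = 44]
   → A = (12, -3)
3. B_x = 12  [2·signedArea(BEC) = -20/3 ∩ AB · CE = 56/3]
4. B_y = -1/3  [2·signedArea(BEC) = -20/3 ∩ AB · CE = 56/3]
   → B = (12, -1/3)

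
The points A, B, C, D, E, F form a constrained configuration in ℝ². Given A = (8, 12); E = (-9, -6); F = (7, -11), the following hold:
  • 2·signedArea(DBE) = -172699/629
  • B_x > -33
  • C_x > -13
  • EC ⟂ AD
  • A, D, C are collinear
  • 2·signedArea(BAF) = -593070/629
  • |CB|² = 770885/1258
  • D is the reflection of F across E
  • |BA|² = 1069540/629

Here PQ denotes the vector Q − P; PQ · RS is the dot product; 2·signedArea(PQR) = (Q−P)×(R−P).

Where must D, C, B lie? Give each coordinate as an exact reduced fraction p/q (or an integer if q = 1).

1. D_x = -25  [D is the reflection of F across E]
2. D_y = -1  [D is the reflection of F across E]
   → D = (-25, -1)
3. C_x = -16171/1258  [A, D, C are collinear ∩ EC ⟂ AD]
4. C_y = 4761/1258  [A, D, C are collinear ∩ EC ⟂ AD]
   → C = (-16171/1258, 4761/1258)
5. B_x = -20574/629  [2·signedArea(BAF) = -593070/629 ∩ 2·signedArea(DBE) = -172699/629]
6. B_y = 11680/629  [2·signedArea(BAF) = -593070/629 ∩ 2·signedArea(DBE) = -172699/629]
   → B = (-20574/629, 11680/629)

B = (-20574/629, 11680/629)
C = (-16171/1258, 4761/1258)
D = (-25, -1)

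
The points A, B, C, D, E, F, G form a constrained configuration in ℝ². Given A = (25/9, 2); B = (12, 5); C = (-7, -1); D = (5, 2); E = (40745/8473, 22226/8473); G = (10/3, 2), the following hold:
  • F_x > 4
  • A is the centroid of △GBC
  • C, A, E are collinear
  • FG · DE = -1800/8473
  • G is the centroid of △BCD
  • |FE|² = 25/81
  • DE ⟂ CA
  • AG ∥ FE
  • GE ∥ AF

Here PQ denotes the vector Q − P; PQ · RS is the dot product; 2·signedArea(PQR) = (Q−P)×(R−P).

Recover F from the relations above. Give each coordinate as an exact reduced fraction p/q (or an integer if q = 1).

F = (324340/76257, 22226/8473)

1. F_x = 324340/76257  [AG ∥ FE ∩ GE ∥ AF]
2. F_y = 22226/8473  [AG ∥ FE ∩ GE ∥ AF]
   → F = (324340/76257, 22226/8473)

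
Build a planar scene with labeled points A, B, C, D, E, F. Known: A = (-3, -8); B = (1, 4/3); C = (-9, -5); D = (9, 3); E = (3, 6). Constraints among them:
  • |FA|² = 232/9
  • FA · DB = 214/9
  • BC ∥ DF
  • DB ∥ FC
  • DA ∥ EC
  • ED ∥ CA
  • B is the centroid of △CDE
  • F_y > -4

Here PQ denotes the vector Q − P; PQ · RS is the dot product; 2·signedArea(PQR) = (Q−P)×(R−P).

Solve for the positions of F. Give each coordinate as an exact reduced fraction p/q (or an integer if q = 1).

F = (-1, -10/3)

1. F_x = -1  [DB ∥ FC ∩ BC ∥ DF]
2. F_y = -10/3  [DB ∥ FC ∩ BC ∥ DF]
   → F = (-1, -10/3)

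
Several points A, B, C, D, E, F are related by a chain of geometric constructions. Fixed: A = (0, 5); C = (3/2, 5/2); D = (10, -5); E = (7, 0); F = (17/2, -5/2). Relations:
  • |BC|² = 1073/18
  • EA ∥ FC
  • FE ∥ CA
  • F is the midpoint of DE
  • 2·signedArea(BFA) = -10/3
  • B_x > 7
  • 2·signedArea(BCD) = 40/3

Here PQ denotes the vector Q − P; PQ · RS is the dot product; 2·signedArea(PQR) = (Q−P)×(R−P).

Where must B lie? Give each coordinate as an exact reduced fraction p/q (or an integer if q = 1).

1. B_x = 8  [line 15/2·x + 17/2·y + -275/6 = 0 ∩ |BC|² = 1073/18]
2. B_y = -5/3  [line 15/2·x + 17/2·y + -275/6 = 0 ∩ |BC|² = 1073/18]
   → B = (8, -5/3)

B = (8, -5/3)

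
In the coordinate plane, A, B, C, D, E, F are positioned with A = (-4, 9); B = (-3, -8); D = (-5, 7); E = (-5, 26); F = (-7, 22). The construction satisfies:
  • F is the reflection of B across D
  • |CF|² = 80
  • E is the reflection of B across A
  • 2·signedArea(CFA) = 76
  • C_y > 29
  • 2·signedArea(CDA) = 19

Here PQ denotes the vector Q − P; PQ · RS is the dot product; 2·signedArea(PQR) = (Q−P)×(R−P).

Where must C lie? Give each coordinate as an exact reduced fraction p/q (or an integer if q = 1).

1. C_x = -3  [2·signedArea(CDA) = 19 ∩ 2·signedArea(CFA) = 76]
2. C_y = 30  [2·signedArea(CDA) = 19 ∩ 2·signedArea(CFA) = 76]
   → C = (-3, 30)

C = (-3, 30)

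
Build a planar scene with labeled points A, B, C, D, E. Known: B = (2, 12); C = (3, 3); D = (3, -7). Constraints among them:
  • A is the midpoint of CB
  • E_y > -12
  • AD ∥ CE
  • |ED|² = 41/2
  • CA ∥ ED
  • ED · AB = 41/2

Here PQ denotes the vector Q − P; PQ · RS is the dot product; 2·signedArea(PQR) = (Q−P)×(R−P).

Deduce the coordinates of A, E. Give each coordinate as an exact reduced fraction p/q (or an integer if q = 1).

1. A_x = 5/2  [A is the midpoint of CB]
2. A_y = 15/2  [A is the midpoint of CB]
   → A = (5/2, 15/2)
3. E_x = 7/2  [CA ∥ ED ∩ AD ∥ CE]
4. E_y = -23/2  [CA ∥ ED ∩ AD ∥ CE]
   → E = (7/2, -23/2)

A = (5/2, 15/2)
E = (7/2, -23/2)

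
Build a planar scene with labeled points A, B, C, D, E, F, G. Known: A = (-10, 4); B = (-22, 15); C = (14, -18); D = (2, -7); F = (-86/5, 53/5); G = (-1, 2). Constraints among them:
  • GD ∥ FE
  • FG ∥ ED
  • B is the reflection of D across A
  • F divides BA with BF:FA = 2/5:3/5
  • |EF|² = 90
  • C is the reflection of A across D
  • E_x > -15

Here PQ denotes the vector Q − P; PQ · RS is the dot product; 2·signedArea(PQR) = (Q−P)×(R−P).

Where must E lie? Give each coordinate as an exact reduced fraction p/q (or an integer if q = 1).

E = (-71/5, 8/5)

1. E_x = -71/5  [FG ∥ ED ∩ GD ∥ FE]
2. E_y = 8/5  [FG ∥ ED ∩ GD ∥ FE]
   → E = (-71/5, 8/5)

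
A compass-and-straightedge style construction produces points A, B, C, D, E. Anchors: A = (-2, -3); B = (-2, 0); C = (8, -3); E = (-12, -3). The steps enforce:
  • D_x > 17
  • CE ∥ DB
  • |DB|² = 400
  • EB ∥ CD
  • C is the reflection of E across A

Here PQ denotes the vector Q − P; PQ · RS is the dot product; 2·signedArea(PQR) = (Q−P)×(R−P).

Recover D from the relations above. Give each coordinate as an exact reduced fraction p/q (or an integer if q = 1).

D = (18, 0)

1. D_x = 18  [CE ∥ DB ∩ EB ∥ CD]
2. D_y = 0  [CE ∥ DB ∩ EB ∥ CD]
   → D = (18, 0)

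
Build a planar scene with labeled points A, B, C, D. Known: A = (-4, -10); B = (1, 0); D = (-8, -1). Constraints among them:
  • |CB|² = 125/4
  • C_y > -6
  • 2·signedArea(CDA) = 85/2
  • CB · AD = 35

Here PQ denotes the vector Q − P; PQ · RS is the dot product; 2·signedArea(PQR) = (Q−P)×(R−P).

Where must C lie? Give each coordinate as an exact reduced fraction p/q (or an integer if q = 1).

1. C_x = -3/2  [2·signedArea(CDA) = 85/2 ∩ CB · AD = 35]
2. C_y = -5  [2·signedArea(CDA) = 85/2 ∩ CB · AD = 35]
   → C = (-3/2, -5)

C = (-3/2, -5)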